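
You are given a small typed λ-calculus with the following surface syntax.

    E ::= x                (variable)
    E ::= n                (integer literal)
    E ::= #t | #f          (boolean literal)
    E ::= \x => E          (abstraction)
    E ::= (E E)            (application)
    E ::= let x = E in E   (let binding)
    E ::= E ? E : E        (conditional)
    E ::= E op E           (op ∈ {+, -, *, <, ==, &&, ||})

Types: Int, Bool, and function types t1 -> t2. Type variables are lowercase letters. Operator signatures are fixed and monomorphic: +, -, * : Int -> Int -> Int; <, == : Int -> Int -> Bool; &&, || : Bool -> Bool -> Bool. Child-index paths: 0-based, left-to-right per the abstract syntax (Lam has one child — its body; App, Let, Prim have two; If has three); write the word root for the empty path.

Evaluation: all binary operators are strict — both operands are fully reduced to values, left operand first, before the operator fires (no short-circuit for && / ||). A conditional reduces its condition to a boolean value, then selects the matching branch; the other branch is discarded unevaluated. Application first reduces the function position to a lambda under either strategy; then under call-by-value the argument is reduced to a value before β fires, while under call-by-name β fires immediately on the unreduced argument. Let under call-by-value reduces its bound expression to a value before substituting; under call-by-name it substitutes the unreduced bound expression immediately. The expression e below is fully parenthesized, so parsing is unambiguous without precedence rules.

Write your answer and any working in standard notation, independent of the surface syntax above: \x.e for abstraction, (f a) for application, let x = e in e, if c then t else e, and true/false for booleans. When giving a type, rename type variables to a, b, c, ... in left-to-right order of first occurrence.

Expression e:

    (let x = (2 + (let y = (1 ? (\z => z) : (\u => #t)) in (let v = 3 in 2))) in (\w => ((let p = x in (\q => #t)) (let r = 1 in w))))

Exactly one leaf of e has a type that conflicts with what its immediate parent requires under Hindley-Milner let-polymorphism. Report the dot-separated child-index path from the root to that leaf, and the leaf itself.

Answer: 0.1.0.0 : 1

Derivation:
  unify Int ~ Int
  unify Int ~ Bool
  FAIL: mismatch Int ~ Bool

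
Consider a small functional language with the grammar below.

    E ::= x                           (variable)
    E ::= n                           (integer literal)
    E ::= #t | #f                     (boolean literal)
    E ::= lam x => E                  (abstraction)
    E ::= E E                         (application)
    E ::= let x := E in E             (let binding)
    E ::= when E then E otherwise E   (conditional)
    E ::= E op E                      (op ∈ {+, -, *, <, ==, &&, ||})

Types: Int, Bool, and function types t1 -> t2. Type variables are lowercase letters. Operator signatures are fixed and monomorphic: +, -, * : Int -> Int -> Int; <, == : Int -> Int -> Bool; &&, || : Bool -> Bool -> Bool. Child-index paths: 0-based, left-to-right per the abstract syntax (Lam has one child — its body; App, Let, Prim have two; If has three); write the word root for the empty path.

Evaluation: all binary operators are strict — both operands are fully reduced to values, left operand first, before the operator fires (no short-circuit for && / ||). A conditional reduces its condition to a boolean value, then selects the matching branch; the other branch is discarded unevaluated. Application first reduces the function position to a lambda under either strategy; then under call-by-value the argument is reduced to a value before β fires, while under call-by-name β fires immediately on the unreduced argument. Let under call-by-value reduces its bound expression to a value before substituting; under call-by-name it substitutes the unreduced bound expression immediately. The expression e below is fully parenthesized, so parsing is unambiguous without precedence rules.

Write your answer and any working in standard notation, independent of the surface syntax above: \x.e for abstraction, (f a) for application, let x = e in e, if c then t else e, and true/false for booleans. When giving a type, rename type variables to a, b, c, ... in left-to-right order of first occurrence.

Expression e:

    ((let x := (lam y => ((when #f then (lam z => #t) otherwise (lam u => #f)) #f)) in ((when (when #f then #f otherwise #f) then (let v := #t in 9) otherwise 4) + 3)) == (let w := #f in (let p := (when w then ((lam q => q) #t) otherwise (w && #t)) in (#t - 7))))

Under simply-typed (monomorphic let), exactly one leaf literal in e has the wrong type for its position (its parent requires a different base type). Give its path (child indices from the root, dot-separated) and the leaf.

Trace:
  unify Bool ~ Bool
\z._ : b -> Bool
\u._ : c -> Bool
  unify b -> Bool ~ c -> Bool
  unify b ~ c
  unify Bool ~ Bool
  unify c -> Bool ~ Bool -> d
  unify c ~ Bool
  unify Bool ~ d
_ _ : Bool
\y._ : a -> Bool
let x : a -> Bool
  unify Bool ~ Bool
  unify Bool ~ Bool
  unify Bool ~ Bool
let v : Bool
  unify Int ~ Int
  unify Int ~ Int
  unify Int ~ Int
  unify Int ~ Int
let w : Bool
w : Bool
  unify Bool ~ Bool
q : e
\q._ : e -> e
  unify e -> e ~ Bool -> f
  unify e ~ Bool
  unify Bool ~ f
_ _ : Bool
w : Bool
  unify Bool ~ Bool
  unify Bool ~ Bool
  unify Bool ~ Bool
let p : Bool
  unify Bool ~ Int
  FAIL: mismatch Bool ~ Int

Answer: 1.1.1.0 : true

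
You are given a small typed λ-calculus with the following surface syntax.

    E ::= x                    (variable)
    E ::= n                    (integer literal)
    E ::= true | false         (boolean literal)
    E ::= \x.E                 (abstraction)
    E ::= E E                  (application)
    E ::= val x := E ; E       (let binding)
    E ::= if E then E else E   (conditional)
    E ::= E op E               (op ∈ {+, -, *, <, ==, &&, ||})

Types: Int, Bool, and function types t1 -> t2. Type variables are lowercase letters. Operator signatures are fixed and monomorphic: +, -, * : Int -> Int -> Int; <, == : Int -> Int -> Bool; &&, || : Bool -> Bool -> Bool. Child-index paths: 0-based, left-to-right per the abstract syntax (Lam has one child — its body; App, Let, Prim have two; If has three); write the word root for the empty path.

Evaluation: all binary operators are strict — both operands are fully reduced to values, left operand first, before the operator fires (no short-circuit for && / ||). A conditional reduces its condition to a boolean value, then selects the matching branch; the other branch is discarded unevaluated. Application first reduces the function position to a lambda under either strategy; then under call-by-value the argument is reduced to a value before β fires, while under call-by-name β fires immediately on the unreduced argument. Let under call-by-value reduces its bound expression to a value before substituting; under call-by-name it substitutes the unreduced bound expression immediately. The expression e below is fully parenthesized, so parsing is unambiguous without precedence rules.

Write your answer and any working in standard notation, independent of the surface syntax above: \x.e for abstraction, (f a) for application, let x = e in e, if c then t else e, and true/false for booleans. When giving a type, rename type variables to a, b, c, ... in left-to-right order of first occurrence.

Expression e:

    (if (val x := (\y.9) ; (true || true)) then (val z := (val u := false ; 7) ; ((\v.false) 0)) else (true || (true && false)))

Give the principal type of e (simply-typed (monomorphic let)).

Derivation:
\y._ : a -> Int
let x : a -> Int
  unify Bool ~ Bool
  unify Bool ~ Bool
  unify Bool ~ Bool
let u : Bool
let z : Int
\v._ : b -> Bool
  unify b -> Bool ~ Int -> c
  unify b ~ Int
  unify Bool ~ c
_ _ : Bool
  unify Bool ~ Bool
  unify Bool ~ Bool
  unify Bool ~ Bool
  unify Bool ~ Bool
  unify Bool ~ Bool

Answer: Bool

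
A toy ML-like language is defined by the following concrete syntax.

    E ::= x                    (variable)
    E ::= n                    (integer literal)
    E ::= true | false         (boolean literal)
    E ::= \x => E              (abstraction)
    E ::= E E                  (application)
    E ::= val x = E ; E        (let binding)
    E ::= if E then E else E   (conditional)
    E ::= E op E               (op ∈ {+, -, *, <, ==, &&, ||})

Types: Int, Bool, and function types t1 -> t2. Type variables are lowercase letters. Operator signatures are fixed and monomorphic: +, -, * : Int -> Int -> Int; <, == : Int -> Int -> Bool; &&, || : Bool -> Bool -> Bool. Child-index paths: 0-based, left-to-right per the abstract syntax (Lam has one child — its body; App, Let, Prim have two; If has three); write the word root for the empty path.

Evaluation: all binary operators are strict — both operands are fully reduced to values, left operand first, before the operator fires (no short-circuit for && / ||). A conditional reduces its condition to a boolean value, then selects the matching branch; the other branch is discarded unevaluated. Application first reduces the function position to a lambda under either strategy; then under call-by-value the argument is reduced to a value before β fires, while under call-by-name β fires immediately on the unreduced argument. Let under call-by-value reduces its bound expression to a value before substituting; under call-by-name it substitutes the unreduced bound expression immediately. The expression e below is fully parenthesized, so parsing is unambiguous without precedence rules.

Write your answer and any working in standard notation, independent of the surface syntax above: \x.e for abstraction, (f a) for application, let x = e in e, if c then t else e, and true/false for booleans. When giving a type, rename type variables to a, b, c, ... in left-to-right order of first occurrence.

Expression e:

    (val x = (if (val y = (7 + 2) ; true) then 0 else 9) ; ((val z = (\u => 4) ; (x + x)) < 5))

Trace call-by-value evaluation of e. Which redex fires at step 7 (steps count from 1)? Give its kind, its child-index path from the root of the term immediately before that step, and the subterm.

Answer: delta at root : (0 < 5)

Working:
step 0: (let x = (if (let y = (7 + 2) in true) then 0 else 9) in ((let z = (\u.4) in (x + x)) < 5))
step 1: [delta@0.0.0] (let x = (if (let y = 9 in true) then 0 else 9) in ((let z = (\u.4) in (x + x)) < 5))
step 2: [let@0.0] (let x = (if true then 0 else 9) in ((let z = (\u.4) in (x + x)) < 5))
step 3: [if@0] (let x = 0 in ((let z = (\u.4) in (x + x)) < 5))
step 4: [let@root] ((let z = (\u.4) in (0 + 0)) < 5)
step 5: [let@0] ((0 + 0) < 5)
step 6: [delta@0] (0 < 5)
step 7: [delta@root] true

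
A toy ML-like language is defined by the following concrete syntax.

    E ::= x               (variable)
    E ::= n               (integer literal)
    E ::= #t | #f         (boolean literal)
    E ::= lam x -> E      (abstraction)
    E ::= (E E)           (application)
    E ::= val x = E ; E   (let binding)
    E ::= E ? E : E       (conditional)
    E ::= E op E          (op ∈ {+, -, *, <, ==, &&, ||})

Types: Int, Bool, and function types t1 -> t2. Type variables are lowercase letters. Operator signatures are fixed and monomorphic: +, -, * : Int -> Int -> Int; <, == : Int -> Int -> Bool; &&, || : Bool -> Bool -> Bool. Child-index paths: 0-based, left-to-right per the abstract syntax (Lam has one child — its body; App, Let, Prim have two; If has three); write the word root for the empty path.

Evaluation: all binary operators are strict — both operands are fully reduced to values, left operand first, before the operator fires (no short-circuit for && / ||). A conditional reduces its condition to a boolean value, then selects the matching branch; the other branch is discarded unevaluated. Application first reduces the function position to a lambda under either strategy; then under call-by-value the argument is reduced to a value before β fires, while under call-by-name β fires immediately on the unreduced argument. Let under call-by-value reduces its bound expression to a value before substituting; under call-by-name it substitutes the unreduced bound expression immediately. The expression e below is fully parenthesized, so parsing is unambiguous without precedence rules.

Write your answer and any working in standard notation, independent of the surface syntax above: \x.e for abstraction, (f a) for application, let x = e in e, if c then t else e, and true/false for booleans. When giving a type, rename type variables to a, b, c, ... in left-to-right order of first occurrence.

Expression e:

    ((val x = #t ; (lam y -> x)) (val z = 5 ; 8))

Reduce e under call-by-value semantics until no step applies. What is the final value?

Answer: true

Trace:
step 0: ((let x = true in (\y.x)) (let z = 5 in 8))
step 1: [let@0] ((\y.true) (let z = 5 in 8))
step 2: [let@1] ((\y.true) 8)
step 3: [beta@root] true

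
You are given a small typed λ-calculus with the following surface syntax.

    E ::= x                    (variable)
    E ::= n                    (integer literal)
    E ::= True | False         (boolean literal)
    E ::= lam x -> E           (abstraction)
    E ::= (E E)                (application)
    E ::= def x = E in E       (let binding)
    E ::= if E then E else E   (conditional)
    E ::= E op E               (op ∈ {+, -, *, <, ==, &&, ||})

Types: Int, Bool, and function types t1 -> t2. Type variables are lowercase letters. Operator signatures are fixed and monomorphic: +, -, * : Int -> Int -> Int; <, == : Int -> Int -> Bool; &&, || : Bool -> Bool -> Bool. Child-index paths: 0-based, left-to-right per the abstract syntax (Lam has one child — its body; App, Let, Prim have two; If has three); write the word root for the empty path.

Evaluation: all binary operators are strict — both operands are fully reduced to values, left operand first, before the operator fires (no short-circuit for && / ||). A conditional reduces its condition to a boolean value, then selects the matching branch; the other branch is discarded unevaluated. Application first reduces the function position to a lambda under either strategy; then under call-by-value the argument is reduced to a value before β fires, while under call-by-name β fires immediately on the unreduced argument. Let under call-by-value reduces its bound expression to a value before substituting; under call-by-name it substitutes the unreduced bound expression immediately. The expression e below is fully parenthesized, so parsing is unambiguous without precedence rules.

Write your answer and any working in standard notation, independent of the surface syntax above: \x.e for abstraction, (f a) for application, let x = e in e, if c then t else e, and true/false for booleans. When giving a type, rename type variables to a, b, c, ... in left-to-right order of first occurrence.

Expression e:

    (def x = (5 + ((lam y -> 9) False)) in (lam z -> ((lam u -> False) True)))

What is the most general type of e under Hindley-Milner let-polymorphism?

Derivation:
  unify Int ~ Int
\y._ : a -> Int
  unify a -> Int ~ Bool -> b
  unify a ~ Bool
  unify Int ~ b
_ _ : Int
  unify Int ~ Int
let x : Int
\u._ : d -> Bool
  unify d -> Bool ~ Bool -> e
  unify d ~ Bool
  unify Bool ~ e
_ _ : Bool
\z._ : c -> Bool

Answer: a -> Bool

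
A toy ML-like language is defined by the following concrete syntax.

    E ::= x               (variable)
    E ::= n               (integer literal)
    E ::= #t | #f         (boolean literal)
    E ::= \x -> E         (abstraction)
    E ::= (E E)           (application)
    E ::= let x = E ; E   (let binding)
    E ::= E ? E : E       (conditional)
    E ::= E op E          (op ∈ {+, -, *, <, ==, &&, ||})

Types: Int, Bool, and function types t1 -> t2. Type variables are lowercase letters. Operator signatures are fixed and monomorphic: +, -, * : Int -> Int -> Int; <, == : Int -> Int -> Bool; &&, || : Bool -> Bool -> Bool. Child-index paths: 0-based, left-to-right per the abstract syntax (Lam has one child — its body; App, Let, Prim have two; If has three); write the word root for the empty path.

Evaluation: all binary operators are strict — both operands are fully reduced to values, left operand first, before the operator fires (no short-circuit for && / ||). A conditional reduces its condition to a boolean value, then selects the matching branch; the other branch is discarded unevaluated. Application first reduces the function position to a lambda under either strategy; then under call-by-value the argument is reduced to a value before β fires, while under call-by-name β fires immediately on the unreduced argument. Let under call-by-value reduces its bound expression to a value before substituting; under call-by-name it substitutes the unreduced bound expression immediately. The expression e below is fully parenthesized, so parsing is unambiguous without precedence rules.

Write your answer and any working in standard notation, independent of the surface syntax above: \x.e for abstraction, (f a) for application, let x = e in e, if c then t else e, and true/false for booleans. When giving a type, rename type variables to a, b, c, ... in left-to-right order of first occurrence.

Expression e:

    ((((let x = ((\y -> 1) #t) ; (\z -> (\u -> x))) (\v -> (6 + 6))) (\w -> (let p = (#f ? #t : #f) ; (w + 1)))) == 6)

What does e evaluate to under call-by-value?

Derivation:
step 0: ((((let x = ((\y.1) true) in (\z.(\u.x))) (\v.(6 + 6))) (\w.(let p = (if false then true else false) in (w + 1)))) == 6)
step 1: [beta@0.0.0.0] ((((let x = 1 in (\z.(\u.x))) (\v.(6 + 6))) (\w.(let p = (if false then true else false) in (w + 1)))) == 6)
step 2: [let@0.0.0] ((((\z.(\u.1)) (\v.(6 + 6))) (\w.(let p = (if false then true else false) in (w + 1)))) == 6)
step 3: [beta@0.0] (((\u.1) (\w.(let p = (if false then true else false) in (w + 1)))) == 6)
step 4: [beta@0] (1 == 6)
step 5: [delta@root] false

Answer: false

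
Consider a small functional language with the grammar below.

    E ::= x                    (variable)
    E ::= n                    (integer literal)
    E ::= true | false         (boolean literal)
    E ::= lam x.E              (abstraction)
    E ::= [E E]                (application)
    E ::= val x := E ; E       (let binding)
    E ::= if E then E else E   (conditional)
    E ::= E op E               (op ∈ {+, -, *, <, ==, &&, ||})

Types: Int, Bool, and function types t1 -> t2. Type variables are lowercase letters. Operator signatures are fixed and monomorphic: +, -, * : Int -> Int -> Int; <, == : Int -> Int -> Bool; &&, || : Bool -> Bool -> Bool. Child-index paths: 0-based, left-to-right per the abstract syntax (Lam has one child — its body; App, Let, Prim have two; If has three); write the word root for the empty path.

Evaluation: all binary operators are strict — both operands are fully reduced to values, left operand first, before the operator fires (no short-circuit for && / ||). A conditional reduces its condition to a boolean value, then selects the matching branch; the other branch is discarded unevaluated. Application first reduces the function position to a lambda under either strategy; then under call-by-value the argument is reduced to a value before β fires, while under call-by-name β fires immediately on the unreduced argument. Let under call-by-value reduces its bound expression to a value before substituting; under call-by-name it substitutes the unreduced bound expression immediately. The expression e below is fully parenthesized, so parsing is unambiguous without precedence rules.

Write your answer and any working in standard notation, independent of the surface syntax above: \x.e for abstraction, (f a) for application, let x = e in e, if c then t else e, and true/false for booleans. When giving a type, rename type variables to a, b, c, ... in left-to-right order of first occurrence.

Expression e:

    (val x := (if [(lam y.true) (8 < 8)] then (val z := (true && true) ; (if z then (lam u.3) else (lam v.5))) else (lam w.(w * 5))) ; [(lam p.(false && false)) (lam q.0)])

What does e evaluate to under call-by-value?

Answer: false

Trace:
step 0: (let x = (if ((\y.true) (8 < 8)) then (let z = (true && true) in (if z then (\u.3) else (\v.5))) else (\w.(w * 5))) in ((\p.(false && false)) (\q.0)))
step 1: [delta@0.0.1] (let x = (if ((\y.true) false) then (let z = (true && true) in (if z then (\u.3) else (\v.5))) else (\w.(w * 5))) in ((\p.(false && false)) (\q.0)))
step 2: [beta@0.0] (let x = (if true then (let z = (true && true) in (if z then (\u.3) else (\v.5))) else (\w.(w * 5))) in ((\p.(false && false)) (\q.0)))
step 3: [if@0] (let x = (let z = (true && true) in (if z then (\u.3) else (\v.5))) in ((\p.(false && false)) (\q.0)))
step 4: [delta@0.0] (let x = (let z = true in (if z then (\u.3) else (\v.5))) in ((\p.(false && false)) (\q.0)))
step 5: [let@0] (let x = (if true then (\u.3) else (\v.5)) in ((\p.(false && false)) (\q.0)))
step 6: [if@0] (let x = (\u.3) in ((\p.(false && false)) (\q.0)))
step 7: [let@root] ((\p.(false && false)) (\q.0))
step 8: [beta@root] (false && false)
step 9: [delta@root] false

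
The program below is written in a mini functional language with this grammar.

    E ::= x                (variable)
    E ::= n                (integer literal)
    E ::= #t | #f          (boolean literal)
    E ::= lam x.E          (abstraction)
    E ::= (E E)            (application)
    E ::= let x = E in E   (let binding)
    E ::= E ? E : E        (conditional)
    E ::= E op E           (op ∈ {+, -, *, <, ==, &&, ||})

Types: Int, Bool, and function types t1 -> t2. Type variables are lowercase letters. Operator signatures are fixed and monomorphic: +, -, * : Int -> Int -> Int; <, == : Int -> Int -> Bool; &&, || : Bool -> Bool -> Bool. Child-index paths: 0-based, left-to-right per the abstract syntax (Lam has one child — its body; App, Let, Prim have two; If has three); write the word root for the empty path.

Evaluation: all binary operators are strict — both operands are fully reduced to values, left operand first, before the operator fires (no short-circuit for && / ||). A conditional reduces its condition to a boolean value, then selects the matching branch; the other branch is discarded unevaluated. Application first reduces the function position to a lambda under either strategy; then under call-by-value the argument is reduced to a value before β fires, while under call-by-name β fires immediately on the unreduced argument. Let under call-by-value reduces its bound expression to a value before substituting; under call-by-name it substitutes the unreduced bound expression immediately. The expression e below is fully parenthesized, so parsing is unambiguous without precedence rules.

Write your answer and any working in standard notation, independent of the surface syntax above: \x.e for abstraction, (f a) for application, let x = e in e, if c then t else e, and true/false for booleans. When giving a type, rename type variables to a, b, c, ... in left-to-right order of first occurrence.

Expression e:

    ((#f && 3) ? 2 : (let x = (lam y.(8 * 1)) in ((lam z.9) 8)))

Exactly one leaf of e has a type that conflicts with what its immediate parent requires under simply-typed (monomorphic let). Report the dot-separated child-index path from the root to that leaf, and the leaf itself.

Answer: 0.1 : 3

Derivation:
  unify Bool ~ Bool
  unify Int ~ Bool
  FAIL: mismatch Int ~ Bool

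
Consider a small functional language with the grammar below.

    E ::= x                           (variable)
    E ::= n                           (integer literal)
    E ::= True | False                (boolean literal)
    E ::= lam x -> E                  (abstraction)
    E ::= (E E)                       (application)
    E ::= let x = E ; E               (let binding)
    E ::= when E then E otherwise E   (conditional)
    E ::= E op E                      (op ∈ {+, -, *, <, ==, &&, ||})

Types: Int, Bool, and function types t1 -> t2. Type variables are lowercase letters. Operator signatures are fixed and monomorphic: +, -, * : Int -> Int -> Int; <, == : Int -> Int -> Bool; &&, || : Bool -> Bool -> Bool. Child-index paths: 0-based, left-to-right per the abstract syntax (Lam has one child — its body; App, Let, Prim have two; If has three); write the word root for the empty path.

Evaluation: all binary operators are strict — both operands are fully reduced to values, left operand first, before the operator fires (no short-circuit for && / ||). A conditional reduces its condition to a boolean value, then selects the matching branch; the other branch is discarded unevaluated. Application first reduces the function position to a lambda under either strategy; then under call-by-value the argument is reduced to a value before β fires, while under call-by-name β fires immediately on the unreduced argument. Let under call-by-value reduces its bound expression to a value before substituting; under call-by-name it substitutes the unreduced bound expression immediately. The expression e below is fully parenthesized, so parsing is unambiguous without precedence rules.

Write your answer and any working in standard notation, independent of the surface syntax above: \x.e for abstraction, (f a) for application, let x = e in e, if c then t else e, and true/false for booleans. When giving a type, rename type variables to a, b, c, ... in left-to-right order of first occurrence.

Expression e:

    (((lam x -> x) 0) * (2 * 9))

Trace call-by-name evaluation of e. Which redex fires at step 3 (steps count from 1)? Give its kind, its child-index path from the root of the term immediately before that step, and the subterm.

Working:
step 0: (((\x.x) 0) * (2 * 9))
step 1: [beta@0] (0 * (2 * 9))
step 2: [delta@1] (0 * 18)
step 3: [delta@root] 0

Answer: delta at root : (0 * 18)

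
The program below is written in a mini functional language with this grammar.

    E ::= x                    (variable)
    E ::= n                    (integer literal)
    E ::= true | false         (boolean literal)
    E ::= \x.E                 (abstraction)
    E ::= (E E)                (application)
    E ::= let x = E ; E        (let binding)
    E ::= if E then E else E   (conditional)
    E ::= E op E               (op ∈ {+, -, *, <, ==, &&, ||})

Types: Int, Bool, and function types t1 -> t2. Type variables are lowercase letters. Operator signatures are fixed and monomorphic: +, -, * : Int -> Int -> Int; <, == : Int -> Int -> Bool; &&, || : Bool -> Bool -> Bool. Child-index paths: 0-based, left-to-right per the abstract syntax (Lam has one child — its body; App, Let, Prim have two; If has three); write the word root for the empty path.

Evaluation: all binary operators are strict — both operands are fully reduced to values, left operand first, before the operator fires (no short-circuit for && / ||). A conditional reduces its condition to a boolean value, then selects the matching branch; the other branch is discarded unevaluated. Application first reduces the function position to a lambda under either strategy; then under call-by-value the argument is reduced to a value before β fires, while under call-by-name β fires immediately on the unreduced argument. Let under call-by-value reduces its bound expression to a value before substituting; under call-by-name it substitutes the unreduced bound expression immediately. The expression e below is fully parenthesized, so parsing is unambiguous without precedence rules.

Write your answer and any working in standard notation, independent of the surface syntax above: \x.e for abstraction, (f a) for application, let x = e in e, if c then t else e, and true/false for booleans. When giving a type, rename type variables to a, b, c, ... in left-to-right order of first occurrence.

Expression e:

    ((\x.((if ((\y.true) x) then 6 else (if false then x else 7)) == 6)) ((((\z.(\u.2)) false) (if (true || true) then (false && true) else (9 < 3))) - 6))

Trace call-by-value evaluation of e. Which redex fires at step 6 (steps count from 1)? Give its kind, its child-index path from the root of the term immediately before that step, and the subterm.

Derivation:
step 0: ((\x.((if ((\y.true) x) then 6 else (if false then x else 7)) == 6)) ((((\z.(\u.2)) false) (if (true || true) then (false && true) else (9 < 3))) - 6))
step 1: [beta@1.0.0] ((\x.((if ((\y.true) x) then 6 else (if false then x else 7)) == 6)) (((\u.2) (if (true || true) then (false && true) else (9 < 3))) - 6))
step 2: [delta@1.0.1.0] ((\x.((if ((\y.true) x) then 6 else (if false then x else 7)) == 6)) (((\u.2) (if true then (false && true) else (9 < 3))) - 6))
step 3: [if@1.0.1] ((\x.((if ((\y.true) x) then 6 else (if false then x else 7)) == 6)) (((\u.2) (false && true)) - 6))
step 4: [delta@1.0.1] ((\x.((if ((\y.true) x) then 6 else (if false then x else 7)) == 6)) (((\u.2) false) - 6))
step 5: [beta@1.0] ((\x.((if ((\y.true) x) then 6 else (if false then x else 7)) == 6)) (2 - 6))
step 6: [delta@1] ((\x.((if ((\y.true) x) then 6 else (if false then x else 7)) == 6)) -4)

Answer: delta at 1 : (2 - 6)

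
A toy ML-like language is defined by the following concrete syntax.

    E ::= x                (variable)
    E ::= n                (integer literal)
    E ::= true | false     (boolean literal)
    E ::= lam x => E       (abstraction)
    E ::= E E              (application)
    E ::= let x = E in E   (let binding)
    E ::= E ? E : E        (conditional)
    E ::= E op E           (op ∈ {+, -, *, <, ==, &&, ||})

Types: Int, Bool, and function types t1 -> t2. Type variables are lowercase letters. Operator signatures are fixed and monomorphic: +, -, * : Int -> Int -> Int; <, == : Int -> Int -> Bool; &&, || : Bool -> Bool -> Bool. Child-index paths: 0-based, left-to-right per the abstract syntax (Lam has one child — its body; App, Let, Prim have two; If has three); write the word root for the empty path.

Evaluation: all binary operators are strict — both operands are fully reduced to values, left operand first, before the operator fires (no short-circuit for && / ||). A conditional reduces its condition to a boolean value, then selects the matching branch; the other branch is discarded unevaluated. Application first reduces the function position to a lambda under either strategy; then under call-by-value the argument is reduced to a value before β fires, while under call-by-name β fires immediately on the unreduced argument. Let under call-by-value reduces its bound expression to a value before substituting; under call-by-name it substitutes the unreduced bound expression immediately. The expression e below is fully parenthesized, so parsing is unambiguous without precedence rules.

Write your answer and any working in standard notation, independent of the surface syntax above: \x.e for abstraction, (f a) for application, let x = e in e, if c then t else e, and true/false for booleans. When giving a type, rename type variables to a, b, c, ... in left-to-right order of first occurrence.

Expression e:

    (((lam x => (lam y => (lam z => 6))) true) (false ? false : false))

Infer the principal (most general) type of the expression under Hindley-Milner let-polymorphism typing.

Answer: a -> Int

Derivation:
\z._ : c -> Int
\y._ : b -> c -> Int
\x._ : a -> b -> c -> Int
  unify a -> b -> c -> Int ~ Bool -> d
  unify a ~ Bool
  unify b -> c -> Int ~ d
_ _ : b -> c -> Int
  unify Bool ~ Bool
  unify Bool ~ Bool
  unify b -> c -> Int ~ Bool -> e
  unify b ~ Bool
  unify c -> Int ~ e
_ _ : c -> Int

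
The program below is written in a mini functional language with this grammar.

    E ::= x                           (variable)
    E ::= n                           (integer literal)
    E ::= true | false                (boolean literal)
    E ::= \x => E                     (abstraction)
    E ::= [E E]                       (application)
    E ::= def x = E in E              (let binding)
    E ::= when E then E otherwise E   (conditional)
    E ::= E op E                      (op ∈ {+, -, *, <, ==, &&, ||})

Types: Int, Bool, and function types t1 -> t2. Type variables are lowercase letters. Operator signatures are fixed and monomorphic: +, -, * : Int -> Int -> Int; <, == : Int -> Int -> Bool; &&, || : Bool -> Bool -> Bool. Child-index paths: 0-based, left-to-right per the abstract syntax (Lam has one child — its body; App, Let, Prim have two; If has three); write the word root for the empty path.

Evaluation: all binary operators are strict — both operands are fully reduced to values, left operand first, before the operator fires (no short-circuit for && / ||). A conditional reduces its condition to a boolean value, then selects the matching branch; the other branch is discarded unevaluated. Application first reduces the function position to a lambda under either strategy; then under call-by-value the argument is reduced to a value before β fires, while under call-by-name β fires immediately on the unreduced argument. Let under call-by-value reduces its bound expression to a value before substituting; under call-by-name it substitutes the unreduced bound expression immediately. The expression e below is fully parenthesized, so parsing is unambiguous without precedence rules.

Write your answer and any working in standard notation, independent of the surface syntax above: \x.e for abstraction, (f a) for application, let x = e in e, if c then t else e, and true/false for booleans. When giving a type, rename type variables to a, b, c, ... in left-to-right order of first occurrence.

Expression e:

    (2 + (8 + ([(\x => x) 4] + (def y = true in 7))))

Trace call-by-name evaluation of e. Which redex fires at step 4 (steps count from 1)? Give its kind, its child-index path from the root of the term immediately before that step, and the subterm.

Derivation:
step 0: (2 + (8 + (((\x.x) 4) + (let y = true in 7))))
step 1: [beta@1.1.0] (2 + (8 + (4 + (let y = true in 7))))
step 2: [let@1.1.1] (2 + (8 + (4 + 7)))
step 3: [delta@1.1] (2 + (8 + 11))
step 4: [delta@1] (2 + 19)

Answer: delta at 1 : (8 + 11)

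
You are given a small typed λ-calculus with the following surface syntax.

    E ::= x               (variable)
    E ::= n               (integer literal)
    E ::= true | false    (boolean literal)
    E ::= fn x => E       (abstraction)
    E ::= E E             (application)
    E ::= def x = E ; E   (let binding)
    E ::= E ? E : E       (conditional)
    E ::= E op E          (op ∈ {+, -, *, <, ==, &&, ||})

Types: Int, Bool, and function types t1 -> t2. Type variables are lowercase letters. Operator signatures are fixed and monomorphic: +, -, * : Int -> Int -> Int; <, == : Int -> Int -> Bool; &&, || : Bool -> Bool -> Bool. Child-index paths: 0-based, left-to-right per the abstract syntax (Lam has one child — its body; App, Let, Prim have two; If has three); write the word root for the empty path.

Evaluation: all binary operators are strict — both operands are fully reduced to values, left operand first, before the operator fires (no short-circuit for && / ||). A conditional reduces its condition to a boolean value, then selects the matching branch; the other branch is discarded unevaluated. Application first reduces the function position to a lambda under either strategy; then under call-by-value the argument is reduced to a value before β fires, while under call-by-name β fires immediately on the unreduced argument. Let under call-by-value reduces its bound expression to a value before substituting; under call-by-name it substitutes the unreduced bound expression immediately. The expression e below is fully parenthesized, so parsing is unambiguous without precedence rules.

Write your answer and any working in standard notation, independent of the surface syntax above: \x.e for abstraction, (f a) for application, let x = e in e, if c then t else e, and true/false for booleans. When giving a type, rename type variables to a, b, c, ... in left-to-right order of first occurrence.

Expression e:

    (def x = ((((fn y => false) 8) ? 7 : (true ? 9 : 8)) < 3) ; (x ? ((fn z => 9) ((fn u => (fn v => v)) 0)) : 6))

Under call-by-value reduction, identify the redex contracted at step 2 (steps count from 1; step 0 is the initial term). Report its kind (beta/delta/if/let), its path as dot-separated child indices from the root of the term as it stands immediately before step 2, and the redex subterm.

Answer: if at 0.0 : (if false then 7 else (if true then 9 else 8))

Working:
step 0: (let x = ((if ((\y.false) 8) then 7 else (if true then 9 else 8)) < 3) in (if x then ((\z.9) ((\u.(\v.v)) 0)) else 6))
step 1: [beta@0.0.0] (let x = ((if false then 7 else (if true then 9 else 8)) < 3) in (if x then ((\z.9) ((\u.(\v.v)) 0)) else 6))
step 2: [if@0.0] (let x = ((if true then 9 else 8) < 3) in (if x then ((\z.9) ((\u.(\v.v)) 0)) else 6))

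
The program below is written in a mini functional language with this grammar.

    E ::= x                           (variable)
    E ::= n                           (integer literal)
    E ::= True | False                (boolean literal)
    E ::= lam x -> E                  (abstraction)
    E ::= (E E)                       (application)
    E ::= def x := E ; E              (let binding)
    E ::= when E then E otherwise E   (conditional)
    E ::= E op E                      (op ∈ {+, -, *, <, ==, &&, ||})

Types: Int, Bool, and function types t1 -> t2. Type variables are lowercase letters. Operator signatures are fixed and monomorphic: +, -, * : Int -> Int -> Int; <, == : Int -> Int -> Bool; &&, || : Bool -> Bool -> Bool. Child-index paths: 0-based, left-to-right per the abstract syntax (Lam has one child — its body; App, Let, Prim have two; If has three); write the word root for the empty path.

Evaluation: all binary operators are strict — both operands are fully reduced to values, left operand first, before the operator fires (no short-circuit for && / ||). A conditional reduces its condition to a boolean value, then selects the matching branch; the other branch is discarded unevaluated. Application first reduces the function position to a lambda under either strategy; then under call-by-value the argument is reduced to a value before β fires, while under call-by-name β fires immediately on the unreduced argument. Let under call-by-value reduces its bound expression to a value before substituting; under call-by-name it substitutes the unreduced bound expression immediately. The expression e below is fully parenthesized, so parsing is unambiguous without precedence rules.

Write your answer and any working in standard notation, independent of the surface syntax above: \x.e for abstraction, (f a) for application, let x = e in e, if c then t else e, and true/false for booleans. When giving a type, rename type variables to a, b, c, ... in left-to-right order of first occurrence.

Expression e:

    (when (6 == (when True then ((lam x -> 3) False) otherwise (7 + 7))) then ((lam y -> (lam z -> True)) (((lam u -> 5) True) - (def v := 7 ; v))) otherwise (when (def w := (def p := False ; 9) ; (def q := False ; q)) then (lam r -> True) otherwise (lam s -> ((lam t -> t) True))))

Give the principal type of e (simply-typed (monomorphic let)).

Derivation:
  unify Int ~ Int
  unify Bool ~ Bool
\x._ : a -> Int
  unify a -> Int ~ Bool -> b
  unify a ~ Bool
  unify Int ~ b
_ _ : Int
  unify Int ~ Int
  unify Int ~ Int
  unify Int ~ Int
  unify Int ~ Int
  unify Bool ~ Bool
\z._ : d -> Bool
\y._ : c -> d -> Bool
\u._ : e -> Int
  unify e -> Int ~ Bool -> f
  unify e ~ Bool
  unify Int ~ f
_ _ : Int
  unify Int ~ Int
let v : Int
v : Int
  unify Int ~ Int
  unify c -> d -> Bool ~ Int -> g
  unify c ~ Int
  unify d -> Bool ~ g
_ _ : d -> Bool
let p : Bool
let w : Int
let q : Bool
q : Bool
  unify Bool ~ Bool
\r._ : h -> Bool
t : j
\t._ : j -> j
  unify j -> j ~ Bool -> k
  unify j ~ Bool
  unify Bool ~ k
_ _ : Bool
\s._ : i -> Bool
  unify h -> Bool ~ i -> Bool
  unify h ~ i
  unify Bool ~ Bool
  unify d -> Bool ~ i -> Bool
  unify d ~ i
  unify Bool ~ Bool

Answer: a -> Bool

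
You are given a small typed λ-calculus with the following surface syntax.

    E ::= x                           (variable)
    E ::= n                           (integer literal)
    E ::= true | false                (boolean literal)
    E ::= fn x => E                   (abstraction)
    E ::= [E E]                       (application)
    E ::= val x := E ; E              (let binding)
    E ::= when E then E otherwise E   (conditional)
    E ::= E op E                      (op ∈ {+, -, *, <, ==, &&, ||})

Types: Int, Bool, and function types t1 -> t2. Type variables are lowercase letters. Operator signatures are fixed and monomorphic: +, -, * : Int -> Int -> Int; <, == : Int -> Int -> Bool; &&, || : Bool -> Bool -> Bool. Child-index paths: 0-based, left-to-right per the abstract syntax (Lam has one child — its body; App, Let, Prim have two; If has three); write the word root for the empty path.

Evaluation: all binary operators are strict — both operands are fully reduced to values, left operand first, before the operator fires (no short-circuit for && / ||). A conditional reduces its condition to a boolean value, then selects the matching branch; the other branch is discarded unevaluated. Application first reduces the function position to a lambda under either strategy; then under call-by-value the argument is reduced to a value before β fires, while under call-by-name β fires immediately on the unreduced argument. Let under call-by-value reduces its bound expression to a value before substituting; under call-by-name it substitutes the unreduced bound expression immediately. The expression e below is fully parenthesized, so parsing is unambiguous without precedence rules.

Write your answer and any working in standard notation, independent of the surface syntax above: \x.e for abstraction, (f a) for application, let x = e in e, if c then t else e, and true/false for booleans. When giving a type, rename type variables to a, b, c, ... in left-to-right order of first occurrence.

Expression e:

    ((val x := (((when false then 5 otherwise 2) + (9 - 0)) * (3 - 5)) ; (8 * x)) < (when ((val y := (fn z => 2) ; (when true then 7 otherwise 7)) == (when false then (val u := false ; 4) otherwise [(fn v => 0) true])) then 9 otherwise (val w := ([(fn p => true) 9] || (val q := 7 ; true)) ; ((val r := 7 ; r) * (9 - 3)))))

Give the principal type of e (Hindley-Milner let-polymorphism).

Answer: Bool

Trace:
  unify Bool ~ Bool
  unify Int ~ Int
  unify Int ~ Int
  unify Int ~ Int
  unify Int ~ Int
  unify Int ~ Int
  unify Int ~ Int
  unify Int ~ Int
  unify Int ~ Int
  unify Int ~ Int
let x : Int
  unify Int ~ Int
x : Int
  unify Int ~ Int
  unify Int ~ Int
\z._ : a -> Int
let y : forall. a -> Int
  unify Bool ~ Bool
  unify Int ~ Int
  unify Int ~ Int
  unify Bool ~ Bool
let u : Bool
\v._ : b -> Int
  unify b -> Int ~ Bool -> c
  unify b ~ Bool
  unify Int ~ c
_ _ : Int
  unify Int ~ Int
  unify Int ~ Int
  unify Bool ~ Bool
\p._ : d -> Bool
  unify d -> Bool ~ Int -> e
  unify d ~ Int
  unify Bool ~ e
_ _ : Bool
  unify Bool ~ Bool
let q : Int
  unify Bool ~ Bool
let w : Bool
let r : Int
r : Int
  unify Int ~ Int
  unify Int ~ Int
  unify Int ~ Int
  unify Int ~ Int
  unify Int ~ Int
  unify Int ~ Int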